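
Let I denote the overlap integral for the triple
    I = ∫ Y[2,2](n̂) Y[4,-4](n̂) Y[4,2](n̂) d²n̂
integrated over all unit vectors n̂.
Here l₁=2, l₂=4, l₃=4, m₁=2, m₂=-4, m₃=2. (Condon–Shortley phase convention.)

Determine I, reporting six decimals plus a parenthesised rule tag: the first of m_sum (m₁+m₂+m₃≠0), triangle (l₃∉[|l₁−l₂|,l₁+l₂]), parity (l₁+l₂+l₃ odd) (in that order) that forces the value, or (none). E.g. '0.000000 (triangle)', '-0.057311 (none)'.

-0.106180 (none)

m-sum 0 ✓  L=10 even ✓  2≤4≤6 ✓
Π(2lᵢ+1) = 5×9×9 = 405
triangle coeff Δ(2,4,4) = 1/13860
Σ_t [0,2]: t=0:+1/192 t=1:−1/36 t=2:+1/192 = -5/288
(3j)²=20/693 [(2 4 4; 0 0 0)], sign=-1
Σ_t [0,0]: t=0:+1/2880 = 1/2880
(3j)²=2/165 [(2 4 4; 2 -4 2)], sign=+1
⇒ 4πI² = 120/847
I = (-1)√(120/847/(4π)) = -0.10618031
No selection rule forces the value: the integral is nonzero (none).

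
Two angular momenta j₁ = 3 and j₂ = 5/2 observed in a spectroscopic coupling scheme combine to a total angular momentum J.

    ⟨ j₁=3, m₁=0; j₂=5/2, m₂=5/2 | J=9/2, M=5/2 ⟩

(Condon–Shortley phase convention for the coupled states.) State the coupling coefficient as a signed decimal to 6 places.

-0.615457

√[10·1!5!4!/11! · 3!3!5!0!7!2!] = √(345600/11)
  +(−1)^1/∏(1,0,2,4,3,0)! = -1/288  (running -1/288)
⟨..|..⟩ = √(345600/11)·(-1/288) = -0.615457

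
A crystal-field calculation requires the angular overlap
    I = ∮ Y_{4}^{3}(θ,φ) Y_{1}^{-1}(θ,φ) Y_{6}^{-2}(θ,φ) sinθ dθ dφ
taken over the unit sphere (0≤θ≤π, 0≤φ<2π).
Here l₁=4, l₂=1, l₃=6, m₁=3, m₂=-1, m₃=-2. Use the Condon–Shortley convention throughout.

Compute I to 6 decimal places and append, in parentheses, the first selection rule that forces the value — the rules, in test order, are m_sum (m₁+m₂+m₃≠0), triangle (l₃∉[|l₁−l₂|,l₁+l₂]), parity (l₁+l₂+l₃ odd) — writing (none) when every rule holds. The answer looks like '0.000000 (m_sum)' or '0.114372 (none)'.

0.000000 (triangle)

|4−1|≤6≤4+1 violated ⇒ I = 0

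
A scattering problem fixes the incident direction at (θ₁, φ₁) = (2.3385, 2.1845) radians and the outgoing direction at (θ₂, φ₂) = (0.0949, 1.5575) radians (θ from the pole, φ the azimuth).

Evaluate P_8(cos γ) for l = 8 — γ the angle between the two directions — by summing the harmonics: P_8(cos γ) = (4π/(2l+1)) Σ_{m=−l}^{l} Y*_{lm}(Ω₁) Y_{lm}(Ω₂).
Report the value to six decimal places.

Summing Y*_{l m}(θ₁,φ₁)·Y_{l m}(θ₂,φ₂) over m ∈ [−8, 8]; prefactor 4π/(2·8+1) = 0.739198:
  [-8]  conj(Y_{8,-8})(Ω₁) = +0.007255-0.036303i ; Y_{8,-8}(Ω₂) = +0.000000+0.000000i ; Δ = +0.000000-0.000000i
  [-7]  conj(Y_{8,-7})(Ω₁) = +0.130718-0.057821i ; Y_{8,-7}(Ω₂) = -0.000000+0.000000i ; Δ = +0.000000+0.000000i
  [-6]  conj(Y_{8,-6})(Ω₁) = +0.279169+0.167581i ; Y_{8,-6}(Ω₂) = -0.000004-0.000000i ; Δ = -0.000001-0.000001i
  [-5]  conj(Y_{8,-5})(Ω₁) = +0.033667+0.459903i ; Y_{8,-5}(Ω₂) = +0.000005-0.000073i ; Δ = +0.000034-0.000000i
  [-4]  conj(Y_{8,-4})(Ω₁) = -0.251020+0.205820i ; Y_{8,-4}(Ω₂) = +0.001064+0.000057i ; Δ = -0.000279+0.000205i
  [-3]  conj(Y_{8,-3})(Ω₁) = +0.101856+0.028224i ; Y_{8,-3}(Ω₂) = -0.000458+0.011485i ; Δ = -0.000371+0.001157i
  [-2]  conj(Y_{8,-2})(Ω₁) = +0.129571+0.362382i ; Y_{8,-2}(Ω₂) = -0.088136-0.002344i ; Δ = -0.010570-0.032243i
  [-1]  conj(Y_{8,-1})(Ω₁) = -0.043172+0.061285i ; Y_{8,-1}(Ω₂) = +0.005740-0.431638i ; Δ = +0.026205+0.018987i
  [+0]  conj(Y_{8,0})(Ω₁) = +0.362413-0.000000i ; Y_{8,0}(Ω₂) = +0.981996+0.000000i ; Δ = +0.355888+0.000000i
  [+1]  conj(Y_{8,1})(Ω₁) = +0.043172+0.061285i ; Y_{8,1}(Ω₂) = -0.005740-0.431638i ; Δ = +0.026205-0.018987i
  [+2]  conj(Y_{8,2})(Ω₁) = +0.129571-0.362382i ; Y_{8,2}(Ω₂) = -0.088136+0.002344i ; Δ = -0.010570+0.032243i
  [+3]  conj(Y_{8,3})(Ω₁) = -0.101856+0.028224i ; Y_{8,3}(Ω₂) = +0.000458+0.011485i ; Δ = -0.000371-0.001157i
  [+4]  conj(Y_{8,4})(Ω₁) = -0.251020-0.205820i ; Y_{8,4}(Ω₂) = +0.001064-0.000057i ; Δ = -0.000279-0.000205i
  [+5]  conj(Y_{8,5})(Ω₁) = -0.033667+0.459903i ; Y_{8,5}(Ω₂) = -0.000005-0.000073i ; Δ = +0.000034+0.000000i
  [+6]  conj(Y_{8,6})(Ω₁) = +0.279169-0.167581i ; Y_{8,6}(Ω₂) = -0.000004+0.000000i ; Δ = -0.000001+0.000001i
  [+7]  conj(Y_{8,7})(Ω₁) = -0.130718-0.057821i ; Y_{8,7}(Ω₂) = +0.000000+0.000000i ; Δ = +0.000000-0.000000i
  [+8]  conj(Y_{8,8})(Ω₁) = +0.007255+0.036303i ; Y_{8,8}(Ω₂) = +0.000000-0.000000i ; Δ = +0.000000+0.000000i
Total Σ_m = +0.385924+0.000000i. Multiply by 0.739198: +0.285274+0.000000i. P_8(cos γ) = 0.285274

0.285274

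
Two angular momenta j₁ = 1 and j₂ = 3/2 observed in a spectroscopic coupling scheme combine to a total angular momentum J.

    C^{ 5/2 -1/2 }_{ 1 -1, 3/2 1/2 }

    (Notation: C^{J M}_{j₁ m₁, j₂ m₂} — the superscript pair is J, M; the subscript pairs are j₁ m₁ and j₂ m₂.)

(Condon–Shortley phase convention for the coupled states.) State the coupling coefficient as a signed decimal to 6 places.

triangle: 0!*2!*3!/6! = 12/720
(j±m)!: 0!*2!*2!*1!*2!*3! = 48
prefactor² = (2J+1)*Δ*N² = 24/5
  k=0: +1/(0!*0!*2!*2!*0!*1!) = 1/4
Σ = 1/4  ⇒  CG² = 24/5*(1/4)² = 3/10
CG = +√(3/10) = +0.547723

+0.547723  (= +√(3/10))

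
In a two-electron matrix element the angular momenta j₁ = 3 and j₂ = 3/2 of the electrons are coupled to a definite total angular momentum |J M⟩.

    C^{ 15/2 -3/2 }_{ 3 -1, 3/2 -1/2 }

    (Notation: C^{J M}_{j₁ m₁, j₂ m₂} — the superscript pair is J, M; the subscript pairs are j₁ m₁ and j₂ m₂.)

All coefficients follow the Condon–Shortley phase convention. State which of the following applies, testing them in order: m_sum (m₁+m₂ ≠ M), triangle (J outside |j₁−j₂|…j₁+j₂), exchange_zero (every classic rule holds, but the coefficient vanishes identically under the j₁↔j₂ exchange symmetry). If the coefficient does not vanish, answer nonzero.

triangle

m-sum: m₁+m₂ = -1+(-1/2) = -3/2, M = -3/2  ✓
triangle: need |j₁−j₂| ≤ J ≤ j₁+j₂, i.e. J ∈ [3/2, 9/2]; J = 15/2 is outside ✗ ⇒ coefficient is 0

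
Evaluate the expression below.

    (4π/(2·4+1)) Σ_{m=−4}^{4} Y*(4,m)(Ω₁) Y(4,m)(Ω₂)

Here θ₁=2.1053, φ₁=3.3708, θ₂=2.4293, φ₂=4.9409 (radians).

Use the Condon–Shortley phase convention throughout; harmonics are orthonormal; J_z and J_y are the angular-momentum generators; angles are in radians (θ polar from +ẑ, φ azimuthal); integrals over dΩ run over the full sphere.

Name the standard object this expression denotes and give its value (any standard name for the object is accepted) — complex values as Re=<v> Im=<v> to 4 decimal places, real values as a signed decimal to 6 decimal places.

Legendre polynomial (addition theorem), -0.086515

This sum is the spherical-harmonic addition theorem: it equals the Legendre polynomial P_l(cos γ) of the angle γ between the two directions.
Addition theorem: P_4(cos γ) = (4π/9) Σ_m Y*_{lm}(Ω₁) Y_{lm}(Ω₂), m = −4…4:
  term(m=-4) = (0.019593, 0.000055)   from Y*(Ω₁)=(0.147618, 0.192591), Y(Ω₂)=(0.049299, -0.063948)
  term(m=-3) = (-0.000224, 0.107456)   from Y*(Ω₁)=(0.313971, 0.257879), Y(Ω₂)=(0.167436, 0.204726)
  term(m=-2) = (-0.086992, -0.000121)   from Y*(Ω₁)=(0.181380, 0.089507), Y(Ω₂)=(-0.385956, 0.189792)
  term(m=-1) = (-0.000040, 0.058006)   from Y*(Ω₁)=(-0.239016, -0.055764), Y(Ω₂)=(-0.053538, -0.230197)
  term(m=+0) = (0.073366, 0.000000)   from Y*(Ω₁)=(-0.256860, -0.000000), Y(Ω₂)=(-0.285626, 0.000000)
  term(m=+1) = (-0.000040, -0.058006)   from Y*(Ω₁)=(0.239016, -0.055764), Y(Ω₂)=(0.053538, -0.230197)
  term(m=+2) = (-0.086992, 0.000121)   from Y*(Ω₁)=(0.181380, -0.089507), Y(Ω₂)=(-0.385956, -0.189792)
  term(m=+3) = (-0.000224, -0.107456)   from Y*(Ω₁)=(-0.313971, 0.257879), Y(Ω₂)=(-0.167436, 0.204726)
  term(m=+4) = (0.019593, -0.000055)   from Y*(Ω₁)=(0.147618, -0.192591), Y(Ω₂)=(0.049299, 0.063948)
Σ over m = (-0.061962, -0.000000); ×(4π/9) → (-0.086515, -0.000000). Real part: -0.086515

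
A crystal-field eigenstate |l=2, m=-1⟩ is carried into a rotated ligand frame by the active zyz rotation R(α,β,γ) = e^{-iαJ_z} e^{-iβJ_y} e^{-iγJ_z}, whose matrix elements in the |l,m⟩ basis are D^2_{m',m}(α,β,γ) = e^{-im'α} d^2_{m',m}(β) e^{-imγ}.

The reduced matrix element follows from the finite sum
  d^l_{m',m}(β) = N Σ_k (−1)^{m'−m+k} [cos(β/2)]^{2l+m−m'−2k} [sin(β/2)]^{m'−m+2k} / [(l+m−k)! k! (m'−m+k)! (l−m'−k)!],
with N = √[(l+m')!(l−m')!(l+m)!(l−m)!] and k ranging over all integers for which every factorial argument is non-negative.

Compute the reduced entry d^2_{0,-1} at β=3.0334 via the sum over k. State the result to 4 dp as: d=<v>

d=0.1315

d^2_{0,-1}(β=3.0334) via the finite sum:
Half-angle: c=0.054070, s=0.998537. N=√(2·2·1·6)=4.898979
k∈{0,1} keeps every argument non-negative
  k=0: (−1)^1·4.8990/(2)·0.0541^3·0.9985^1 = -0.000387
  k=1: (−1)^2·4.8990/(2)·0.0541^1·0.9985^3 = +0.131863
d^2_{0,-1}(3.0334) = -0.000387 +0.131863 = +0.131477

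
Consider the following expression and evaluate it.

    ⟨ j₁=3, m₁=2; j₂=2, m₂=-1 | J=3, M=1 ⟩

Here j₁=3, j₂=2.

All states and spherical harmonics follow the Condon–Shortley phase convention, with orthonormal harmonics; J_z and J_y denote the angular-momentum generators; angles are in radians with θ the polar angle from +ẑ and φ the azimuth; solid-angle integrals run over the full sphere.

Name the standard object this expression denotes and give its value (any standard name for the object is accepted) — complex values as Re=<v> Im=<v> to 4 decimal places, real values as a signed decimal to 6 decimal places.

This is a Clebsch–Gordan (vector-coupling) coefficient.
√[7·2!4!2!/9! · 5!1!1!3!4!2!] = √(64)
  +(−1)^0/∏(0,2,1,1,3,1)! = 1/12  (running 1/12)
  +(−1)^1/∏(1,1,0,0,4,2)! = -1/48  (running 1/16)
⟨..|..⟩ = √(64)·(1/16) = +0.500000

Clebsch–Gordan coefficient, +√(1/4) ≈ +0.500000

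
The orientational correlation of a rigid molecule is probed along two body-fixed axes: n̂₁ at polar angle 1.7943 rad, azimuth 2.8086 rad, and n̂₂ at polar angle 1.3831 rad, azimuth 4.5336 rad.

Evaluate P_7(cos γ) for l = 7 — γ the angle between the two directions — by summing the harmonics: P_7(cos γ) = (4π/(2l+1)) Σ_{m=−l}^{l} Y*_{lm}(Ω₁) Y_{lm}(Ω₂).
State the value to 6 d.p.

0.290562

Summing Y*_{l m}(θ₁,φ₁)·Y_{l m}(θ₂,φ₂) over m ∈ [−7, 7]; prefactor 4π/(2·7+1) = 0.837758:
  m=-7: Y*=+0.288849+0.303815i  Y=+0.419387-0.138642i  product +0.163261+0.087369i
  m=-6: Y*=+0.147706+0.324496i  Y=-0.149960-0.275769i  product +0.067336-0.089394i
  m=-5: Y*=-0.010992-0.116379i  Y=+0.143293-0.115131i  product -0.014974-0.015411i
  m=-4: Y*=+0.082153-0.337421i  Y=-0.245338-0.213085i  product -0.092055+0.065277i
  m=-3: Y*=-0.005702+0.008860i  Y=+0.046927-0.078935i  product +0.000432+0.000866i
  m=-2: Y*=-0.257758+0.202531i  Y=-0.299417-0.111874i  product +0.099835-0.031805i
  m=-1: Y*=-0.028749+0.009944i  Y=+0.009838-0.054436i  product +0.000258+0.001663i
  m=+0: Y*=+0.320053-0.000000i  Y=-0.316683+0.000000i  product -0.101355+0.000000i
  m=+1: Y*=+0.028749+0.009944i  Y=-0.009838-0.054436i  product +0.000258-0.001663i
  m=+2: Y*=-0.257758-0.202531i  Y=-0.299417+0.111874i  product +0.099835+0.031805i
  m=+3: Y*=+0.005702+0.008860i  Y=-0.046927-0.078935i  product +0.000432-0.000866i
  m=+4: Y*=+0.082153+0.337421i  Y=-0.245338+0.213085i  product -0.092055-0.065277i
  m=+5: Y*=+0.010992-0.116379i  Y=-0.143293-0.115131i  product -0.014974+0.015411i
  m=+6: Y*=+0.147706-0.324496i  Y=-0.149960+0.275769i  product +0.067336+0.089394i
  m=+7: Y*=-0.288849+0.303815i  Y=-0.419387-0.138642i  product +0.163261-0.087369i
Σ over m = +0.346833+0.000000i; ×(4π/15) → +0.290562+0.000000i. Real part: 0.290562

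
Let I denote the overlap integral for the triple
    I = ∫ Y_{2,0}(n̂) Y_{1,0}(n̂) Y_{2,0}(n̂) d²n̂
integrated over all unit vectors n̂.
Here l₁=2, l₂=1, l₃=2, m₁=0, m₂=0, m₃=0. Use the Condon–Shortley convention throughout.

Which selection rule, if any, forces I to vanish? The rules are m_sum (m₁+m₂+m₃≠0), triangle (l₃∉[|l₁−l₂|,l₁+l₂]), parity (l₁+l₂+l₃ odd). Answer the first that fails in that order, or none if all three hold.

Σmᵢ = 0  ✓
l₃∈[|l₁−l₂|,l₁+l₂]=[1,3], have l₃=2  ✓
Σlᵢ = 5 ⇒ odd  ✗

parity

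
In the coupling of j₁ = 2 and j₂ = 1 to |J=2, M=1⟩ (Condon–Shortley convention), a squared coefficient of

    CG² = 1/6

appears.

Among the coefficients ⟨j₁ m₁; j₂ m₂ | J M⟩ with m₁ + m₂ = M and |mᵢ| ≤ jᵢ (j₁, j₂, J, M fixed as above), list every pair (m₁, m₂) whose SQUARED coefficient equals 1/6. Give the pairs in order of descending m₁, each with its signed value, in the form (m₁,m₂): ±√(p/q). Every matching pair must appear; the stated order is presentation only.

(1,0): +√(1/6)

Admissible pairs with m₁+m₂ = M = 1: (0,1), (1,0), (2,-1)
  (m₁,m₂)=(2,-1): CG² = 1/3, CG = +√(1/3)
  (m₁,m₂)=(1,0): CG² = 1/6, CG = +√(1/6)   ← matches the target
  (m₁,m₂)=(0,1): CG² = 1/2, CG = −√(1/2)
Pairs with CG² = 1/6: (1,0): +√(1/6)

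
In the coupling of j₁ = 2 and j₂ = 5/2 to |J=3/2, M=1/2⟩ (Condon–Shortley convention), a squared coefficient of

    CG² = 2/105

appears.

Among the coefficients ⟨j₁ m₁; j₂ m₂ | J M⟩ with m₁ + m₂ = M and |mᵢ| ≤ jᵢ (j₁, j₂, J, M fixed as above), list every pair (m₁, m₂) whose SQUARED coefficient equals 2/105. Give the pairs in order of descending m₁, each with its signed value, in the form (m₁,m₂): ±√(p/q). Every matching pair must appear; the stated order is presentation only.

Admissible pairs with m₁+m₂ = M = 1/2: (-2,5/2), (-1,3/2), (0,1/2), (1,-1/2), (2,-3/2)
  (m₁,m₂)=(2,-3/2): CG² = 32/105, CG = +√(32/105)
  (m₁,m₂)=(1,-1/2): CG² = 5/21, CG = −√(5/21)
  (m₁,m₂)=(0,1/2): CG² = 2/35, CG = +√(2/35)
  (m₁,m₂)=(-1,3/2): CG² = 2/105, CG = +√(2/105)   ← matches the target
  (m₁,m₂)=(-2,5/2): CG² = 8/21, CG = −√(8/21)
Pairs with CG² = 2/105: (-1,3/2): +√(2/105)

(-1,3/2): +√(2/105)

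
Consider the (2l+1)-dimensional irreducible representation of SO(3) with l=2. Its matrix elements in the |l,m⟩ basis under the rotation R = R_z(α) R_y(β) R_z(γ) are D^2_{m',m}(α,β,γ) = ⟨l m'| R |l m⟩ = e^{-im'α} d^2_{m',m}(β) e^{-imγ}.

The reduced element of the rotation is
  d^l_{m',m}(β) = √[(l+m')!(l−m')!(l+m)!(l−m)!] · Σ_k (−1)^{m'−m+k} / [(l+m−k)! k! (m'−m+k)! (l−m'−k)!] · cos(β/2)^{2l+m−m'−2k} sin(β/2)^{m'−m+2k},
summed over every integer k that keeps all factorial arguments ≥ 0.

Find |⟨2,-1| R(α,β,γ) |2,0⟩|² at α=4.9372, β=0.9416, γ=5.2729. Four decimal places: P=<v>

P=0.3396

D^2_{-1,0}(4.9372,0.9416,5.2729) = e^{-i·-1·4.9372}·d^2_{-1,0}(0.9416)·e^{-i·0·5.2729}. Compute d first:
With c≡cos(β/2)=0.891206 and s≡sin(β/2)=0.453599, N=[1·6·2·2]^{1/2}=4.898979
Admissible k: 1..2 (factorial args all ≥0)
  k=1: (−1)^0·4.8990/(2)·0.8912^3·0.4536^1 = +0.786470
  k=2: (−1)^1·4.8990/(2)·0.8912^1·0.4536^3 = -0.203738
d^2_{-1,0}(0.9416) = +0.786470 -0.203738 = +0.582732
|D^2_{-1,0}|² = |d^2_{-1,0}(β)|² = (+0.582732)² = 0.339577 (the z-rotation phases have unit modulus)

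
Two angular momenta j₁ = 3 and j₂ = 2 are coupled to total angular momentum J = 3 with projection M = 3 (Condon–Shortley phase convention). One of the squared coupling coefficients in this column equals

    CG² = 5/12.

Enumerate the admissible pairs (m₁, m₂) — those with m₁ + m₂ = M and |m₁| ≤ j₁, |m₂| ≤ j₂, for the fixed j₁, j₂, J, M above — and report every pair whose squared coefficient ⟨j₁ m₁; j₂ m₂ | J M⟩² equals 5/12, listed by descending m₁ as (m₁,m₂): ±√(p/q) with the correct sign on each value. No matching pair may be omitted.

(3,0): +√(5/12); (2,1): −√(5/12)

Admissible pairs with m₁+m₂ = M = 3: (1,2), (2,1), (3,0)
  (m₁,m₂)=(3,0): CG² = 5/12, CG = +√(5/12)   ← matches the target
  (m₁,m₂)=(2,1): CG² = 5/12, CG = −√(5/12)   ← matches the target
  (m₁,m₂)=(1,2): CG² = 1/6, CG = +√(1/6)
Pairs with CG² = 5/12: (3,0): +√(5/12); (2,1): −√(5/12)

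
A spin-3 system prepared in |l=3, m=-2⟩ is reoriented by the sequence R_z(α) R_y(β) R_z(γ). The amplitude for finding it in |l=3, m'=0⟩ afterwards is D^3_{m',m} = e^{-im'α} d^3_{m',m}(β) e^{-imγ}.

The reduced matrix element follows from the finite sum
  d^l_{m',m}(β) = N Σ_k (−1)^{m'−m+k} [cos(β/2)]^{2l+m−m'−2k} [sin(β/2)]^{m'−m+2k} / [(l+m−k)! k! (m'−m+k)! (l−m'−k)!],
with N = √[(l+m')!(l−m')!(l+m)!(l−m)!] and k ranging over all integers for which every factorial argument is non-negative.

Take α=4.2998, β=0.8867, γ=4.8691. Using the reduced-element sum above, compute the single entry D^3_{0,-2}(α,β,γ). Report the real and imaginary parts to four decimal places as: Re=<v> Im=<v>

D^3_{0,-2}(4.2998,0.8867,4.8691) = e^{-i·0·4.2998}·d^3_{0,-2}(0.8867)·e^{-i·-2·4.8691}. Compute d first:
With c≡cos(β/2)=0.903320 and s≡sin(β/2)=0.428968, N=[6·6·1·120]^{1/2}=65.726707
k∈{0,1} keeps every argument non-negative
  k=0: (−1)^2·65.7267/(12)·0.9033^4·0.4290^2 = +0.671083
  k=1: (−1)^3·65.7267/(12)·0.9033^2·0.4290^4 = -0.151336
d^3_{0,-2}(0.8867) = +0.671083 -0.151336 = +0.519747
Attach z-rotation phases: D = e^{-i(0)(4.2998)}·(+0.519747)·e^{-i(-2)(4.8691)} = -0.494427-0.160246i

Re=-0.4944 Im=-0.1602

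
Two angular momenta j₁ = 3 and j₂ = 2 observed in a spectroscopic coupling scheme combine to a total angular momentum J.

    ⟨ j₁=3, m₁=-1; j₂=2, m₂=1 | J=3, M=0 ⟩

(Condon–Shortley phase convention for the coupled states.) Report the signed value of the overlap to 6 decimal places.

+√(1/30) ≈ +0.182574

j₁+j₂−J=2  J+j₁−j₂=4  J−j₁+j₂=2  j₁+j₂+J+1=9
(j₁±m₁, j₂±m₂, J±M) = (2,4,3,1,3,3)
P² = 96/5
sum k=1..2:
  [1] −1/12 = -1/12
  [2] +1/8 = 1/8
S = 1/24
C² = P²·S² = 1/30 ; C = +0.182574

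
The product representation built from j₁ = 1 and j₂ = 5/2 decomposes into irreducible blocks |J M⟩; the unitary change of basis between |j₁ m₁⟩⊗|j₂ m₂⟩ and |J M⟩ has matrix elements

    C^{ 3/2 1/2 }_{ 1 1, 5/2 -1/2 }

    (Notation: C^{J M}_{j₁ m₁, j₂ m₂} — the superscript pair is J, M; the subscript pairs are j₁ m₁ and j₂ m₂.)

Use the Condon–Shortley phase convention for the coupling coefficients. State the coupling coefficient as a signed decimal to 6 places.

√[4·2!0!3!/6! · 2!0!2!3!2!1!] = √(16/5)
  +(−1)^0/∏(0,2,0,2,0,1)! = 1/4  (running 1/4)
⟨..|..⟩ = √(16/5)·(1/4) = +0.447214

+0.447214  (= +√(1/5))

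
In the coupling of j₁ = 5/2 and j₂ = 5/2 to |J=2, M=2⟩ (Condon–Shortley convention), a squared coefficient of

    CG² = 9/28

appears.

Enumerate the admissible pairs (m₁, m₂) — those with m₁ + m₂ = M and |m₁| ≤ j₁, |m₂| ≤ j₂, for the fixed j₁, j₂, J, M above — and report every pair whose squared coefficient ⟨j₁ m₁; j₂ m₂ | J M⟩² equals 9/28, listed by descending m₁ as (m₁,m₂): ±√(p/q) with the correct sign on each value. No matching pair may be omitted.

Admissible pairs with m₁+m₂ = M = 2: (-1/2,5/2), (1/2,3/2), (3/2,1/2), (5/2,-1/2)
  (m₁,m₂)=(5/2,-1/2): CG² = 5/28, CG = +√(5/28)
  (m₁,m₂)=(3/2,1/2): CG² = 9/28, CG = −√(9/28)   ← matches the target
  (m₁,m₂)=(1/2,3/2): CG² = 9/28, CG = +√(9/28)   ← matches the target
  (m₁,m₂)=(-1/2,5/2): CG² = 5/28, CG = −√(5/28)
Pairs with CG² = 9/28: (3/2,1/2): −√(9/28); (1/2,3/2): +√(9/28)

(3/2,1/2): −√(9/28); (1/2,3/2): +√(9/28)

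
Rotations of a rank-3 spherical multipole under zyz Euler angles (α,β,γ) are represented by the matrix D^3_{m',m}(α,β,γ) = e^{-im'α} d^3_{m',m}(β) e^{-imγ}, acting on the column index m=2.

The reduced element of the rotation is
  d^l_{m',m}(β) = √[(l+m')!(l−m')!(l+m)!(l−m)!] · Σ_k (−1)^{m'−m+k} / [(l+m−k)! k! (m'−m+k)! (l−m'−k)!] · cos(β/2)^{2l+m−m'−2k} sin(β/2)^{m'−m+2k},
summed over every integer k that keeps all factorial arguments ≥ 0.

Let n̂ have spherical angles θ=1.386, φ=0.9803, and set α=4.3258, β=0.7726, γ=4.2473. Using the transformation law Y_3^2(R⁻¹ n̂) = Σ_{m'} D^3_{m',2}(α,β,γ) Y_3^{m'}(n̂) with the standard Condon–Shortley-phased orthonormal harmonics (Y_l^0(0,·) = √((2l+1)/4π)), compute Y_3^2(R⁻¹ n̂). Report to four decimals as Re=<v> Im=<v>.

Re=0.3516 Im=0.1710

Need the full column D^3_{m',2} for m'=−3..3 at α=4.3258, β=0.7726, γ=4.2473.
cos(β/2)=0.926309, sin(β/2)=0.376764
d^3_{-3,2}: single k=5 term ⇒ +0.017226;  D = -0.003920-0.016774i
d^3_{-2,2}: k∈[4..5] ⇒ +0.086449 -0.002860 = +0.083588;  D = +0.082560+0.013070i
d^3_{-1,2}: k∈[3..4] ⇒ +0.268847 -0.022238 = +0.246609;  D = -0.127549+0.211062i
d^3_{0,2}: k∈[2..3] ⇒ +0.572431 -0.094700 = +0.477731;  D = -0.285536-0.383010i
d^3_{1,2}: k∈[1..2] ⇒ +0.812549 -0.268847 = +0.543702;  D = +0.526253-0.136636i
d^3_{2,2}: k∈[0..1] ⇒ +0.631737 -0.522555 = +0.109182;  D = -0.014431+0.108224i
d^3_{3,2}: single k=0 term ⇒ -0.629398;  D = +0.546469+0.312270i
Y_3^{m'}(θ=1.386,φ=0.9803) and Σ D·Y over m':
  (-0.0039-0.0168i)·(-0.3883-0.0790i)  (+0.0826+0.0131i)·(-0.0690-0.1678i)  (-0.1275+0.2111i)·(-0.1470+0.2193i)  (-0.2855-0.3830i)·(-0.1941+0.0000i)  (+0.5263-0.1366i)·(+0.1470+0.2193i)  (-0.0144+0.1082i)·(-0.0690+0.1678i)  (+0.5465+0.3123i)·(+0.3883-0.0790i)
Y_3^2(R⁻¹ n̂) = +0.351629+0.170961i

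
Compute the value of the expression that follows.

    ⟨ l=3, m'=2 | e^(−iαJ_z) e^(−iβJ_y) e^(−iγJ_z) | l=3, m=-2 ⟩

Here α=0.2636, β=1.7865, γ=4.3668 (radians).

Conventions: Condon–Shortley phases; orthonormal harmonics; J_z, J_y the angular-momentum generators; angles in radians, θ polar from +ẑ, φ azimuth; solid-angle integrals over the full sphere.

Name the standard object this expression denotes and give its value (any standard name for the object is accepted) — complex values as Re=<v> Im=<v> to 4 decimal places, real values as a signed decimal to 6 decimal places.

Wigner D-matrix element, Re=-0.1727 Im=0.4696

This is a Wigner D-matrix element — the rotation-matrix element ⟨l m'| R(α,β,γ) |l m⟩ in the angular-momentum basis.
Split into d^3_{2,-2}(β=1.7865) × two z-phases.
c=cos(1.786500/2)=0.626883, s=sin(1.786500/2)=0.779113; N=√[120·1·1·120]=120.000000
k: max(0,(-2)−(2))=0 … min(3+(-2),3−(2))=1
  k=0: (−1)^4·120.0000/(24)·0.6269^2·0.7791^4 = +0.724012
  k=1: (−1)^5·120.0000/(120)·0.6269^0·0.7791^6 = -0.223668
d^3_{2,-2}(1.7865) = +0.724012 -0.223668 = +0.500344
Attach z-rotation phases: D = e^{-i(2)(0.2636)}·(+0.500344)·e^{-i(-2)(4.3668)} = -0.172703+0.469593i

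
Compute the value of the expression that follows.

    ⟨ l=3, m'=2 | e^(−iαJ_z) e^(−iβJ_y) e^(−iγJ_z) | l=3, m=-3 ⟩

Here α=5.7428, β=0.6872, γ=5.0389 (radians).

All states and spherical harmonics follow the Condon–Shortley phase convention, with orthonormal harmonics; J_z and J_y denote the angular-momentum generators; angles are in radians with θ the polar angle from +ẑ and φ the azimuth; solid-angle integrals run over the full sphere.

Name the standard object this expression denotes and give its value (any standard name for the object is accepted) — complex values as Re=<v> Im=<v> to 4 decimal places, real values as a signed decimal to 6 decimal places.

Wigner D-matrix element, Re=0.0088 Im=0.0047

This is a Wigner D-matrix element — the rotation-matrix element ⟨l m'| R(α,β,γ) |l m⟩ in the angular-momentum basis.
Split into d^3_{2,-3}(β=0.6872) × two z-phases.
With c≡cos(β/2)=0.941548 and s≡sin(β/2)=0.336879, N=[120·1·1·720]^{1/2}=293.938769
k∈{0} keeps every argument non-negative
  k=0: (−1)^5·293.9388/(120)·0.9415^1·0.3369^5 = -0.010007
d^3_{2,-3}(0.6872) = -0.010007
Attach z-rotation phases: D = e^{-i(2)(5.7428)}·(-0.010007)·e^{-i(-3)(5.0389)} = +0.008831+0.004705i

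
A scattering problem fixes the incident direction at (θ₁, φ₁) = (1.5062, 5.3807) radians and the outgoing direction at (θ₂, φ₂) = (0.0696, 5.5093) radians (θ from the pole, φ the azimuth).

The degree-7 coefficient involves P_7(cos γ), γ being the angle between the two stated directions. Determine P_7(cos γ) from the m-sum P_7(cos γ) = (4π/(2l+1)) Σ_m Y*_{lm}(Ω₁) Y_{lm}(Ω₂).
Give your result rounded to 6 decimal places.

-0.246669

Summing Y*_{l m}(θ₁,φ₁)·Y_{l m}(θ₂,φ₂) over m ∈ [−7, 7]; prefactor 4π/(2·7+1) = 0.837758:
  term(m=-7) = (0.000000, -0.000000)   from Y*(Ω₁)=(0.492496, -0.016856), Y(Ω₂)=(0.000000, -0.000000)
  term(m=-6) = (0.000000, -0.000000)   from Y*(Ω₁)=(0.077066, 0.091029), Y(Ω₂)=(-0.000000, -0.000000)
  term(m=-5) = (-0.000002, 0.000001)   from Y*(Ω₁)=(0.068220, -0.336605), Y(Ω₂)=(-0.000005, -0.000005)
  term(m=-4) = (-0.000021, 0.000012)   from Y*(Ω₁)=(0.123486, -0.062470), Y(Ω₂)=(-0.000170, 0.000008)
  term(m=-3) = (0.000816, -0.000331)   from Y*(Ω₁)=(-0.272047, -0.126131), Y(Ω₂)=(-0.002004, 0.002147)
  term(m=-2) = (0.005035, -0.001324)   from Y*(Ω₁)=(-0.033942, -0.142286), Y(Ω₂)=(0.000819, 0.035584)
  term(m=-1) = (-0.077316, 0.009998)   from Y*(Ω₁)=(-0.175608, 0.222427), Y(Ω₂)=(0.196746, 0.192267)
  term(m=+0) = (-0.151466, -0.000000)   from Y*(Ω₁)=(-0.148542, -0.000000), Y(Ω₂)=(1.019686, 0.000000)
  term(m=+1) = (-0.077316, -0.009998)   from Y*(Ω₁)=(0.175608, 0.222427), Y(Ω₂)=(-0.196746, 0.192267)
  term(m=+2) = (0.005035, 0.001324)   from Y*(Ω₁)=(-0.033942, 0.142286), Y(Ω₂)=(0.000819, -0.035584)
  term(m=+3) = (0.000816, 0.000331)   from Y*(Ω₁)=(0.272047, -0.126131), Y(Ω₂)=(0.002004, 0.002147)
  term(m=+4) = (-0.000021, -0.000012)   from Y*(Ω₁)=(0.123486, 0.062470), Y(Ω₂)=(-0.000170, -0.000008)
  term(m=+5) = (-0.000002, -0.000001)   from Y*(Ω₁)=(-0.068220, -0.336605), Y(Ω₂)=(0.000005, -0.000005)
  term(m=+6) = (0.000000, 0.000000)   from Y*(Ω₁)=(0.077066, -0.091029), Y(Ω₂)=(-0.000000, 0.000000)
  term(m=+7) = (0.000000, 0.000000)   from Y*(Ω₁)=(-0.492496, -0.016856), Y(Ω₂)=(-0.000000, -0.000000)
Total Σ_m = (-0.294440, 0.000000). Multiply by 0.837758: (-0.246669, 0.000000). P_7(cos γ) = -0.246669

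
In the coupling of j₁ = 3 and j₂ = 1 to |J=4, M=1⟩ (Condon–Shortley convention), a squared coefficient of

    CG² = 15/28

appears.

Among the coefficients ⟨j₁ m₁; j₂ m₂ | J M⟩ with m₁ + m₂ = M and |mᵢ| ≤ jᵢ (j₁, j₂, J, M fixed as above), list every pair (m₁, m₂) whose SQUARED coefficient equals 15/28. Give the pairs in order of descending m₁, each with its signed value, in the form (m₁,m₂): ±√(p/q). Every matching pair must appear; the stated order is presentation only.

(1,0): +√(15/28)

Admissible pairs with m₁+m₂ = M = 1: (0,1), (1,0), (2,-1)
  (m₁,m₂)=(2,-1): CG² = 3/28, CG = +√(3/28)
  (m₁,m₂)=(1,0): CG² = 15/28, CG = +√(15/28)   ← matches the target
  (m₁,m₂)=(0,1): CG² = 5/14, CG = +√(5/14)
Pairs with CG² = 15/28: (1,0): +√(15/28)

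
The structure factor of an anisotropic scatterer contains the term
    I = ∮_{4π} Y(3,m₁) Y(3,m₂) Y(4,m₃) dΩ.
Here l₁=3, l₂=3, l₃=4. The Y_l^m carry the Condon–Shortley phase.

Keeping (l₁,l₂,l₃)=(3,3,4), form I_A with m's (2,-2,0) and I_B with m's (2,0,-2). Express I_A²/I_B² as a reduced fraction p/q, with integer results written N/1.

49/3

Shared (l₁,l₂,l₃)=(3,3,4): N and (l;000)² cancel in I_A²/I_B².
A: Δ = 2!·4!·4!/11! = 1/34650; Racah Σ t=0..1: t=0:+1/72 t=1:−1/576 = 7/576; ⇒ 3j(3 3 4; 2 -2 0)² = 7/198, sgn +1
B: Δ = 2!·4!·4!/11! = 1/34650; Racah Σ t=0..1: t=0:+1/72 t=1:−1/96 = 1/288; ⇒ 3j(3 3 4; 2 0 -2)² = 1/462, sgn +1
I_A²/I_B² = (7/198)/(1/462) = 49/3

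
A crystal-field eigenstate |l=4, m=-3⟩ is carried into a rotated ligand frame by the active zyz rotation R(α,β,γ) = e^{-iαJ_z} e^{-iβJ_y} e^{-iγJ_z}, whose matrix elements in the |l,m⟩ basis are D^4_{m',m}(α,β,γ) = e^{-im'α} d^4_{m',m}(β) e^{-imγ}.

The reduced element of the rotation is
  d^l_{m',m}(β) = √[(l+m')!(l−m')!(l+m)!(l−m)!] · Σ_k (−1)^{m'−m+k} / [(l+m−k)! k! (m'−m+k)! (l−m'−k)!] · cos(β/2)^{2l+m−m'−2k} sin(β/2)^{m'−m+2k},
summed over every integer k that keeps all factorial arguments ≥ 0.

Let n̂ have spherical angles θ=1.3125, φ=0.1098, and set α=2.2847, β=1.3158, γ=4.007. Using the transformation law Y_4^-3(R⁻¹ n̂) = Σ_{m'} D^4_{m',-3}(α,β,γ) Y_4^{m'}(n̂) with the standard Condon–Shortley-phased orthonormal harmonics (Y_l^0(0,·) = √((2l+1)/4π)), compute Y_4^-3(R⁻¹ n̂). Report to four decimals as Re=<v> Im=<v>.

Need the full column D^4_{m',-3} for m'=−4..4 at α=2.2847, β=1.3158, γ=4.0070.
cos(β/2)=0.791278, sin(β/2)=0.611457
d^4_{-4,-3}: single k=1 term ⇒ +0.335903;  D = -0.226359+0.248179i
d^4_{-3,-3}: k∈[0..1] ⇒ +0.153685 -0.642398 = -0.488712;  D = -0.488553-0.012482i
d^4_{-2,-3}: k∈[0..1] ⇒ -0.444358 +0.796027 = +0.351668;  D = -0.223405-0.271590i
d^4_{-1,-3}: k∈[0..1] ⇒ +0.728410 -0.724933 = +0.003477;  D = -0.000583+0.003428i
d^4_{0,-3}: k∈[0..1] ⇒ -0.839086 +0.501048 = -0.338038;  D = -0.289000+0.175352i
d^4_{1,-3}: k∈[0..1] ⇒ +0.724933 -0.259730 = +0.465203;  D = -0.442812-0.142588i
d^4_{2,-3}: k∈[0..1] ⇒ -0.475336 +0.094613 = -0.380722;  D = -0.149095-0.350315i
d^4_{3,-3}: k∈[0..1] ⇒ +0.229060 -0.019540 = +0.209520;  D = +0.091984-0.188249i
d^4_{4,-3}: single k=0 term ⇒ -0.071521;  D = +0.069128-0.018345i
Y_4^{m'}(θ=1.3125,φ=0.1098) and Σ D·Y over m':
  (-0.2264+0.2482i)·(+0.3500-0.1644i)  (-0.4886-0.0125i)·(+0.2734-0.0935i)  (-0.2234-0.2716i)·(-0.1658+0.0370i)  (-0.0006+0.0034i)·(-0.2954+0.0326i)  (-0.2890+0.1754i)·(+0.1261+0.0000i)  (-0.4428-0.1426i)·(+0.2954+0.0326i)  (-0.1491-0.3503i)·(-0.1658-0.0370i)  (+0.0920-0.1882i)·(-0.2734-0.0935i)  (+0.0691-0.0183i)·(+0.3500+0.1644i)
Y_4^-3(R⁻¹ n̂) = -0.292355+0.279044i

Re=-0.2924 Im=0.2790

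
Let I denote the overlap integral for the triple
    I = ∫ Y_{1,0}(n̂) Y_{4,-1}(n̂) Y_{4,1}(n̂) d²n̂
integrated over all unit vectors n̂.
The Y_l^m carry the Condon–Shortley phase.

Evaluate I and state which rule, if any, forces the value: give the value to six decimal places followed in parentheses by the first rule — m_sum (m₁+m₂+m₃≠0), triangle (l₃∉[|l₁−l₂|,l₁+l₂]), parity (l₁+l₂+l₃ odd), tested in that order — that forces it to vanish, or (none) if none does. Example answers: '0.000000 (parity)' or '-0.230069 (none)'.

0.000000 (parity)

L=9 odd ⇒ parity kills the (l;000) factor ⇒ I = 0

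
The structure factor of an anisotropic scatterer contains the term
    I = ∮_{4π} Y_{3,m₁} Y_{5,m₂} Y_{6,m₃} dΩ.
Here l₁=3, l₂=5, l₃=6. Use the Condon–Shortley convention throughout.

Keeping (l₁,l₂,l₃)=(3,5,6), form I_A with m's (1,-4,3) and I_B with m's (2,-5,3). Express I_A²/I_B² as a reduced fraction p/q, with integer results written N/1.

4/1

l's match ⇒ only the (l;m) 3-j factors differ between A and B.
A: triangle coeff Δ(3,5,6) = 1/675675; Σ_t [0,1]: t=0:+1/40320 t=1:−1/241920 = 1/48384; (3j)²=24/1001 [(3 5 6; 1 -4 3)], sign=-1
B: triangle coeff Δ(3,5,6) = 1/675675; Σ_t [0,0]: t=0:+1/483840 = 1/483840; (3j)²=6/1001 [(3 5 6; 2 -5 3)], sign=-1
I_A²/I_B² = (24/1001)/(6/1001) = 4/1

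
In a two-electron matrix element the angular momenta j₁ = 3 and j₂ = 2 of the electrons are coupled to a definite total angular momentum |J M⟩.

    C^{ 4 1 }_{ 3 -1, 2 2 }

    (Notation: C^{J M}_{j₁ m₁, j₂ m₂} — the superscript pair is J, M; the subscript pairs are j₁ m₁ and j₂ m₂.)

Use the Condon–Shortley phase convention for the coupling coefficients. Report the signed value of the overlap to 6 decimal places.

√[9·1!5!3!/10! · 2!4!4!0!5!3!] = √(10368/7)
  +(−1)^1/∏(1,0,3,3,2,0)! = -1/72  (running -1/72)
⟨..|..⟩ = √(10368/7)·(-1/72) = -0.534522

−√(2/7) ≈ -0.534522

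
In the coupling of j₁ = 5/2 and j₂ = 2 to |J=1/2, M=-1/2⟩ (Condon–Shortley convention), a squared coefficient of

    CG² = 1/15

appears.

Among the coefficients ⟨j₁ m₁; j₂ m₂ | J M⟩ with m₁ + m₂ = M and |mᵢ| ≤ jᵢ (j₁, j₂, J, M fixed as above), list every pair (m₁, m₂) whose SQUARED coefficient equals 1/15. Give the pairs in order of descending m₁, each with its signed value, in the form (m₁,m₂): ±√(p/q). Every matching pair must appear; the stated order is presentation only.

Admissible pairs with m₁+m₂ = M = -1/2: (-5/2,2), (-3/2,1), (-1/2,0), (1/2,-1), (3/2,-2)
  (m₁,m₂)=(3/2,-2): CG² = 1/15, CG = +√(1/15)   ← matches the target
  (m₁,m₂)=(1/2,-1): CG² = 2/15, CG = −√(2/15)
  (m₁,m₂)=(-1/2,0): CG² = 1/5, CG = +√(1/5)
  (m₁,m₂)=(-3/2,1): CG² = 4/15, CG = −√(4/15)
  (m₁,m₂)=(-5/2,2): CG² = 1/3, CG = +√(1/3)
Pairs with CG² = 1/15: (3/2,-2): +√(1/15)

(3/2,-2): +√(1/15)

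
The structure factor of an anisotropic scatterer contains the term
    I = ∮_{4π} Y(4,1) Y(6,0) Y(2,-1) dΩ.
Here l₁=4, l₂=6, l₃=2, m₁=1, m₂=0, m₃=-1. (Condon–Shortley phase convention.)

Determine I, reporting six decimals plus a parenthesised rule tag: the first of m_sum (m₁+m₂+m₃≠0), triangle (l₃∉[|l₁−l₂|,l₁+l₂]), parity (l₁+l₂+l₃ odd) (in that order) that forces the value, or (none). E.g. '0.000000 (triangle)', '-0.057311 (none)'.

Checks pass: Σm=0; 12 even; l₃=2∈[2,10].
(2·4+1)(2·6+1)(2·2+1) = 585
Δ: 8! 0! 4! / 13! → 1/6435
sum: t=4:+1/2304 = 1/2304
3j²(4 6 2; 0 0 0) = Δ·Π!·Σ² = 5/143  (sign +1)
sum: t=3:−1/4320 = -1/4320
3j²(4 6 2; 1 0 -1) = Δ·Π!·Σ² = 8/429  (sign +1)
combine: 4πI² = 585·5/143·8/429 = 600/1573
take √, sign +1: I = 0.17422334
No selection rule forces the value: the integral is nonzero (none).

0.174223 (none)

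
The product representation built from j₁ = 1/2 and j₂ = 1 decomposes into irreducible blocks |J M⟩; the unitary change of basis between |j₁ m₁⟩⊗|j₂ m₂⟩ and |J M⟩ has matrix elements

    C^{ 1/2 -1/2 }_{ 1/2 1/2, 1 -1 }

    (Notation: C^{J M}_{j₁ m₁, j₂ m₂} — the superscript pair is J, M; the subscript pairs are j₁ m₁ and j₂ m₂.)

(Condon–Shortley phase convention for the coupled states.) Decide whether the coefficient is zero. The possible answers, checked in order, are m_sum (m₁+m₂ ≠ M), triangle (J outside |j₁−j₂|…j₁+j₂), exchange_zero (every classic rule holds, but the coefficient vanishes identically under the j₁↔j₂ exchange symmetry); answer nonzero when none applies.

nonzero

m-sum: m₁+m₂ = 1/2+(-1) = -1/2, M = -1/2  ✓
triangle: |j₁−j₂| = 1/2 ≤ J = 1/2 ≤ j₁+j₂ = 3/2  ✓
exchange: j₁≠j₂ or m₁≠m₂ — the exchange symmetry imposes no constraint here
value check: CG = +√(2/3) = +0.816497 ≠ 0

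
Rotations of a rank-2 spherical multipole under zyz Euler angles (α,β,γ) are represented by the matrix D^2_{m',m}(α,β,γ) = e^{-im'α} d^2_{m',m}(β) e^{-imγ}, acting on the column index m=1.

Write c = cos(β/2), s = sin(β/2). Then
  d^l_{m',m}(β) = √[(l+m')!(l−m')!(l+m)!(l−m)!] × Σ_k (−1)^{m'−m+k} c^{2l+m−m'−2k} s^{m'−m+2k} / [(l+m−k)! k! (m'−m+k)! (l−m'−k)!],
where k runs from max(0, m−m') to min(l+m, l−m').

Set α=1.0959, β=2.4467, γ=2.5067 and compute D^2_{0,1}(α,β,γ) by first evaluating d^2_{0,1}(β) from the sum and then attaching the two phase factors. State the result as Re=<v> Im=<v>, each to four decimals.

Split into d^2_{0,1}(β=2.4467) × two z-phases.
c=cos(2.446700/2)=0.340498, s=sin(2.446700/2)=0.940245; N=√[2·2·6·1]=4.898979
Admissible k: 1..2 (factorial args all ≥0)
  k=1: (−1)^0·4.8990/(2)·0.3405^3·0.9402^1 = +0.090920
  k=2: (−1)^1·4.8990/(2)·0.3405^1·0.9402^3 = -0.693288
d^2_{0,1}(2.4467) = +0.090920 -0.693288 = -0.602368
Attach z-rotation phases: D = e^{-i(0)(1.0959)}·(-0.602368)·e^{-i(1)(2.5067)} = +0.484987+0.357259i

Re=0.4850 Im=0.3573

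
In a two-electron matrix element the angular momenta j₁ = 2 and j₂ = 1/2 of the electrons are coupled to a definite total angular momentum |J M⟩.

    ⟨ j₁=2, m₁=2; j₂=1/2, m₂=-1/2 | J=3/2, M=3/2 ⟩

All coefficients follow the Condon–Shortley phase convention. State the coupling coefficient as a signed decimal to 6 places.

√[4·1!3!0!/5! · 4!0!0!1!3!0!] = √(144/5)
  +(−1)^0/∏(0,1,0,0,3,0)! = 1/6  (running 1/6)
⟨..|..⟩ = √(144/5)·(1/6) = +0.894427

+√(4/5) ≈ +0.894427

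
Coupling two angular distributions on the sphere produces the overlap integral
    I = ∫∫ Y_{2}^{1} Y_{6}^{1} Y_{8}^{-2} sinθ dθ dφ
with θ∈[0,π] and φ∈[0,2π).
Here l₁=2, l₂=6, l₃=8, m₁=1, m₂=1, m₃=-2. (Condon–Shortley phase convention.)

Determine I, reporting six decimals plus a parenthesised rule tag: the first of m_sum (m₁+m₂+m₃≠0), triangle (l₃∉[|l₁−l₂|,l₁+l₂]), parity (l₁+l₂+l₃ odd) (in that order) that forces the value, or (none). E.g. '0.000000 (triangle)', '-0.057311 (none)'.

Checks pass: Σm=0; 16 even; l₃=8∈[4,8].
(2·2+1)(2·6+1)(2·8+1) = 1105
Δ: 0! 4! 12! / 17! → 1/30940
sum: t=0:+1/2073600 = 1/2073600
3j²(2 6 8; 0 0 0) = Δ·Π!·Σ² = 28/1105  (sign +1)
sum: t=0:+1/3628800 = 1/3628800
3j²(2 6 8; 1 1 -2) = Δ·Π!·Σ² = 36/1547  (sign +1)
combine: 4πI² = 1105·28/1105·36/1547 = 144/221
take √, sign +1: I = 0.22770899
No selection rule forces the value: the integral is nonzero (none).

0.227709 (none)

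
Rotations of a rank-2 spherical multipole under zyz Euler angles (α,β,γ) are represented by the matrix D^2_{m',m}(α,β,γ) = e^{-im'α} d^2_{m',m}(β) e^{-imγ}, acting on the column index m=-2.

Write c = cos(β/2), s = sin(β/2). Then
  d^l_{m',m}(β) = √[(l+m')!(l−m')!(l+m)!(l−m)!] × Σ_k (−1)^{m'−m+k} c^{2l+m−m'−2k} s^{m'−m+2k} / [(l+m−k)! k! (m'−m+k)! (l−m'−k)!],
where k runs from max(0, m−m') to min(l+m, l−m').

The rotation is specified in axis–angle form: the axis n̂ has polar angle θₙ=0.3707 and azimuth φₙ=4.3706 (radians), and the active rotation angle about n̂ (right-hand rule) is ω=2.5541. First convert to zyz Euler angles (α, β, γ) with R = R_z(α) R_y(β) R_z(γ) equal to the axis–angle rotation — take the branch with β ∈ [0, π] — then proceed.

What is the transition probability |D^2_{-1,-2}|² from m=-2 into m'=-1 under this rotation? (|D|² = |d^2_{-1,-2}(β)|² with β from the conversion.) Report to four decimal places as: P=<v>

Axis–angle → zyz. n̂ = (sinθₙcosφₙ, sinθₙsinφₙ, cosθₙ) = (-0.121422, -0.341313, +0.932074), ω = 2.5541.
R = I cosω + sinω [n̂]ₓ + (1−cosω) n̂n̂ᵀ gives
  R = [-0.805318, -0.440689, -0.396555; +0.592564, -0.618876, -0.515617; -0.018192, -0.650220, +0.759528]
β = atan2(√(R₁₃²+R₂₃²), R₃₃) = 0.708209; α = atan2(R₂₃, R₁₃) mod 2π = 4.056782; γ = atan2(R₃₂, −R₃₁) mod 2π = 4.740360
Split into d^2_{-1,-2}(β=0.7082) × two z-phases.
c=cos(0.708209/2)=0.937957, s=sin(0.708209/2)=0.346751; N=√[1·6·1·24]=12.000000
The bounds max(0,m−m')=0 and min(l+m,l−m')=0 give 1 term
  k=0: (−1)^1·12.0000/(6)·0.9380^3·0.3468^1 = -0.572264
d^2_{-1,-2}(0.7082) = -0.572264
|D^2_{-1,-2}|² = |d^2_{-1,-2}(β)|² = (-0.572264)² = 0.327486 (the z-rotation phases have unit modulus)

P=0.3275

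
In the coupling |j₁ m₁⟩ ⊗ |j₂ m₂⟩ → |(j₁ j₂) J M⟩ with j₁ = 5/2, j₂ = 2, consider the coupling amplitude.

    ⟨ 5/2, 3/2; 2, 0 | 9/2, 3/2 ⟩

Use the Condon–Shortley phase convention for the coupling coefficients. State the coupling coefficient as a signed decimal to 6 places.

+0.597614  (= +√(5/14))

√[10·0!5!4!/10! · 4!1!2!2!6!3!] = √(23040/7)
  +(−1)^0/∏(0,0,1,2,4,2)! = 1/96  (running 1/96)
⟨..|..⟩ = √(23040/7)·(1/96) = +0.597614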